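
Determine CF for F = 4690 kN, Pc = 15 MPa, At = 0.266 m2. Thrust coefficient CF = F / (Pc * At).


CF = 4690000 / (15e6 * 0.266) = 1.18

1.18


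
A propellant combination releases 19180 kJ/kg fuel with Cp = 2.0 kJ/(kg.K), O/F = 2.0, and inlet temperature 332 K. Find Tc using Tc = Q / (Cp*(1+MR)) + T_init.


Tc = 19180 / (2.0 * (1 + 2.0)) + 332 = 3529 K

3529 K


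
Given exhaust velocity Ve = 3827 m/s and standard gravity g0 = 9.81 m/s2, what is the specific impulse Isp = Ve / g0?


Isp = Ve / g0 = 3827 / 9.81 = 390.1 s

390.1 s


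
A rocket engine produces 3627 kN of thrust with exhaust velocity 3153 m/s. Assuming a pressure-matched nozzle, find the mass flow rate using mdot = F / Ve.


mdot = F / Ve = 3627000 / 3153 = 1150.3 kg/s

1150.3 kg/s


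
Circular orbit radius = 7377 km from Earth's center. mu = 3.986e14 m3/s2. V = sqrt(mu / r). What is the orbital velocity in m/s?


V = sqrt(3.986e14 / 7377000) = 7351 m/s

7351 m/s


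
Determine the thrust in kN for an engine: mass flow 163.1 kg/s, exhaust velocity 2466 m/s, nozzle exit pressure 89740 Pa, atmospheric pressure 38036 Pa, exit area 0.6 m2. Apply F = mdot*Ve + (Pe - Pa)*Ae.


F = 163.1 * 2466 + (89740 - 38036) * 0.6 = 433227.0 N = 433.2 kN

433.2 kN


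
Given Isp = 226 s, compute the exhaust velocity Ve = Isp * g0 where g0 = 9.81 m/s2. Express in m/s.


Ve = Isp * g0 = 226 * 9.81 = 2217.1 m/s

2217.1 m/s


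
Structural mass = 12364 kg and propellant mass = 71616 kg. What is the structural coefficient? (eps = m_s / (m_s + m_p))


eps = 12364 / (12364 + 71616) = 0.1472

0.1472


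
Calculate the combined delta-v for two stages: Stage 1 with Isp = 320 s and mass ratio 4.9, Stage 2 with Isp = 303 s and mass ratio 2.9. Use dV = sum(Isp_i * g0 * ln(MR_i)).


dV1 = 320 * 9.81 * ln(4.9) = 4988.9 m/s
dV2 = 303 * 9.81 * ln(2.9) = 3164.8 m/s
Total dV = 4988.9 + 3164.8 = 8153.7 m/s ~ 8154 m/s

8154 m/s


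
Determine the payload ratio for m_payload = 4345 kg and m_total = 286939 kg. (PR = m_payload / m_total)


PR = 4345 / 286939 = 0.0151

0.0151


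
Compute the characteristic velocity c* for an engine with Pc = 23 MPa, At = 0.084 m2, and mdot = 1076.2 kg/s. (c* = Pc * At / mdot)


c* = 23e6 * 0.084 / 1076.2 = 1795 m/s

1795 m/s


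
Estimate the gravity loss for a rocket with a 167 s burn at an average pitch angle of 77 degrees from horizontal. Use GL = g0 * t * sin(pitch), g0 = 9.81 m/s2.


GL = 9.81 * 167 * sin(77 deg) = 1596 m/s

1596 m/s


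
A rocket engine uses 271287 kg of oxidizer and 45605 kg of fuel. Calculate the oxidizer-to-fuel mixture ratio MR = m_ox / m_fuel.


MR = 271287 / 45605 = 5.95

5.95


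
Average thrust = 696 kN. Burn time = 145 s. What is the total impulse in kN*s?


It = 696 * 145 = 100920 kN*s

100920 kN*s


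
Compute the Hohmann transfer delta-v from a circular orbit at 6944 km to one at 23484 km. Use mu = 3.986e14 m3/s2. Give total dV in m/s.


V1 = sqrt(mu/r1) = 7576.42 m/s
dV1 = V1*(sqrt(2*r2/(r1+r2)) - 1) = 1836.59 m/s
V2 = sqrt(mu/r2) = 4119.86 m/s
dV2 = V2*(1 - sqrt(2*r1/(r1+r2))) = 1336.52 m/s
Total dV = 3173 m/s

3173 m/s


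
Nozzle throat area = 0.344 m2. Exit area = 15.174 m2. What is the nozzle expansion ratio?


AR = 15.174 / 0.344 = 44.1

44.1


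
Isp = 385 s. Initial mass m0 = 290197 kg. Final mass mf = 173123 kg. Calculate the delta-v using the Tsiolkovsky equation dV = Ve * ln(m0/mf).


Ve = 385 * 9.81 = 3776.85 m/s
dV = 3776.85 * ln(290197/173123) = 1951 m/s

1951 m/s


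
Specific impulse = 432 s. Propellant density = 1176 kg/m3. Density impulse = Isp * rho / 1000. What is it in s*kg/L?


rho*Isp = 432 * 1176 / 1000 = 508 s*kg/L

508 s*kg/L


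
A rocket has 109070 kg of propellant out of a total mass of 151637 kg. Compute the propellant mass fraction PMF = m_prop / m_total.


PMF = 109070 / 151637 = 0.719

0.719


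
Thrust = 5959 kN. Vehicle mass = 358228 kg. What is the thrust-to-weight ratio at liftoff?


TWR = 5959000 / (358228 * 9.81) = 1.7

1.7


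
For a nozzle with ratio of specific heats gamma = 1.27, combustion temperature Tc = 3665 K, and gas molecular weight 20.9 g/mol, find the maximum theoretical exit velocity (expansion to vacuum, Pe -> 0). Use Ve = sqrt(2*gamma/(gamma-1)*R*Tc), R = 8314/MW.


R = 8314 / 20.9 = 397.8 J/(kg.K)
Ve = sqrt(2 * 1.27 / (1.27 - 1) * 397.8 * 3665) = 3703 m/s

3703 m/s


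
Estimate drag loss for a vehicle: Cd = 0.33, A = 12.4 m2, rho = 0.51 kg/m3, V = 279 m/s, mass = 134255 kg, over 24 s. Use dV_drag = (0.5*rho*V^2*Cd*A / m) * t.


D = 0.5 * 0.51 * 279^2 * 0.33 * 12.4 = 81223.97 N
a = 81223.97 / 134255 = 0.605 m/s2
dV = 0.605 * 24 = 14.5 m/s

14.5 m/s


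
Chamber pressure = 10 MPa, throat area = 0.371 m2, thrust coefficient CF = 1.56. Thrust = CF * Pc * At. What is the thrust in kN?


F = 1.56 * 10e6 * 0.371 = 5.7876e+06 N = 5787.6 kN

5787.6 kN


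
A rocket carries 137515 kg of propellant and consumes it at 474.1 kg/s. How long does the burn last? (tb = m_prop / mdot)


tb = 137515 / 474.1 = 290.1 s

290.1 s


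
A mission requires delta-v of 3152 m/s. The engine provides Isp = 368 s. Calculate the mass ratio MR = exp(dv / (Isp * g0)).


Ve = 368 * 9.81 = 3610.08 m/s
MR = exp(3152 / 3610.08) = 2.394

2.394


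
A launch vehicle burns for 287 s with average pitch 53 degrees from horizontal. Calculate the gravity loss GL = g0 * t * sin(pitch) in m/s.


GL = 9.81 * 287 * sin(53 deg) = 2249 m/s

2249 m/s


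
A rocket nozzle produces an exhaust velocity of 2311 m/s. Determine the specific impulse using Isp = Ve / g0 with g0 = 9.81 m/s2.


Isp = Ve / g0 = 2311 / 9.81 = 235.6 s

235.6 s


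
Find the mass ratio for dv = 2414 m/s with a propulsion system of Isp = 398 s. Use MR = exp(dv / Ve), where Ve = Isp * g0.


Ve = 398 * 9.81 = 3904.38 m/s
MR = exp(2414 / 3904.38) = 1.856

1.856


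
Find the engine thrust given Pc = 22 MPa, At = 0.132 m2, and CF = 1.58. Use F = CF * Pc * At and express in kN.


F = 1.58 * 22e6 * 0.132 = 4.5883e+06 N = 4588.3 kN

4588.3 kN


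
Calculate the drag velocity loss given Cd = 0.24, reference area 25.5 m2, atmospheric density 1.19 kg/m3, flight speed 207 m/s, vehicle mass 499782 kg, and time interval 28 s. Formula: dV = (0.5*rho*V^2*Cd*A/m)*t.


D = 0.5 * 1.19 * 207^2 * 0.24 * 25.5 = 156030.35 N
a = 156030.35 / 499782 = 0.3122 m/s2
dV = 0.3122 * 28 = 8.7 m/s

8.7 m/s


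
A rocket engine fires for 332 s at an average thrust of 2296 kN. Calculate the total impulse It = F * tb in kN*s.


It = 2296 * 332 = 762272 kN*s

762272 kN*s


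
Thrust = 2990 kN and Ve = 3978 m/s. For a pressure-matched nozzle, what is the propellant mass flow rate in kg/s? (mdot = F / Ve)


mdot = F / Ve = 2990000 / 3978 = 751.6 kg/s

751.6 kg/s


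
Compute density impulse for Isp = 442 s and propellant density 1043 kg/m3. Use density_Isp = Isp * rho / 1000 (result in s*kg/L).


rho*Isp = 442 * 1043 / 1000 = 461 s*kg/L

461 s*kg/L


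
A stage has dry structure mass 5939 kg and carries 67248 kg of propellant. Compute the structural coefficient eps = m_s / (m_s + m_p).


eps = 5939 / (5939 + 67248) = 0.0811

0.0811


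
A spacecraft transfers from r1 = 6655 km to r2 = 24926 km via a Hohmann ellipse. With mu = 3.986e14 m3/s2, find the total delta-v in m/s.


V1 = sqrt(mu/r1) = 7739.17 m/s
dV1 = V1*(sqrt(2*r2/(r1+r2)) - 1) = 1984.33 m/s
V2 = sqrt(mu/r2) = 3998.92 m/s
dV2 = V2*(1 - sqrt(2*r1/(r1+r2))) = 1402.83 m/s
Total dV = 3387 m/s

3387 m/s


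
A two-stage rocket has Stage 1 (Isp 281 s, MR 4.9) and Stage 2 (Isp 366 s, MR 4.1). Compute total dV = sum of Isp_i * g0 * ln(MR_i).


dV1 = 281 * 9.81 * ln(4.9) = 4380.9 m/s
dV2 = 366 * 9.81 * ln(4.1) = 5066.1 m/s
Total dV = 4380.9 + 5066.1 = 9447.0 m/s ~ 9447 m/s

9447 m/s


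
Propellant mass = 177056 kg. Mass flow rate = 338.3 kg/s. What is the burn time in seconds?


tb = 177056 / 338.3 = 523.4 s

523.4 s


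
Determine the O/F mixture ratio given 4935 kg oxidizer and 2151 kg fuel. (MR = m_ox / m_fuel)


MR = 4935 / 2151 = 2.29

2.29


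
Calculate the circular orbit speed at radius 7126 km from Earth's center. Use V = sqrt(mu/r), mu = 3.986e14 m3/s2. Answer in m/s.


V = sqrt(3.986e14 / 7126000) = 7479 m/s

7479 m/s


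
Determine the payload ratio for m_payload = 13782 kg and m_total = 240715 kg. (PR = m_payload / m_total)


PR = 13782 / 240715 = 0.0573

0.0573


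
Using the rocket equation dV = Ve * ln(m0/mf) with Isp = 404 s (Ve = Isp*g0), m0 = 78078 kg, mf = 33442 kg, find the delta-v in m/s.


Ve = 404 * 9.81 = 3963.24 m/s
dV = 3963.24 * ln(78078/33442) = 3360 m/s

3360 m/s


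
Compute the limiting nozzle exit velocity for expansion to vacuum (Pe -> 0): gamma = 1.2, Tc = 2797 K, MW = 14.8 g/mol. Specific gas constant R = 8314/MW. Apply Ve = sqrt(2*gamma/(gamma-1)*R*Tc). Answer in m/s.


R = 8314 / 14.8 = 561.76 J/(kg.K)
Ve = sqrt(2 * 1.2 / (1.2 - 1) * 561.76 * 2797) = 4342 m/s

4342 m/s


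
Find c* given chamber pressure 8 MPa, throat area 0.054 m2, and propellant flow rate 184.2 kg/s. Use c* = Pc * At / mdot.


c* = 8e6 * 0.054 / 184.2 = 2345 m/s

2345 m/s


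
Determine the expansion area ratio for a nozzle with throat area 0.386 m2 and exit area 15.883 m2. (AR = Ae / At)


AR = 15.883 / 0.386 = 41.1

41.1


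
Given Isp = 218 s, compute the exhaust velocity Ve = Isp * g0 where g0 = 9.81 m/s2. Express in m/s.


Ve = Isp * g0 = 218 * 9.81 = 2138.6 m/s

2138.6 m/s


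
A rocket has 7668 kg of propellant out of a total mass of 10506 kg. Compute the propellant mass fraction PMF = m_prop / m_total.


PMF = 7668 / 10506 = 0.73

0.73


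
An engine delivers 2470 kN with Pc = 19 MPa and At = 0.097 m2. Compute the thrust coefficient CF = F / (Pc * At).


CF = 2470000 / (19e6 * 0.097) = 1.34

1.34


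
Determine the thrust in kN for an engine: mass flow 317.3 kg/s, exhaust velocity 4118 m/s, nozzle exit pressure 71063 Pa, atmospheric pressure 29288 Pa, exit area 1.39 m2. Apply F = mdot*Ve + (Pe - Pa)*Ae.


F = 317.3 * 4118 + (71063 - 29288) * 1.39 = 1.3647e+06 N = 1364.7 kN

1364.7 kN


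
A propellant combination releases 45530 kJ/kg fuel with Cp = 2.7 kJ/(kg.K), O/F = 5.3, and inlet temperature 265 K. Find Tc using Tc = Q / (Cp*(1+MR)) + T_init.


Tc = 45530 / (2.7 * (1 + 5.3)) + 265 = 2942 K

2942 K


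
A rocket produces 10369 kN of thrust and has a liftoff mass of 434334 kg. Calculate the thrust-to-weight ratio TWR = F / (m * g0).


TWR = 10369000 / (434334 * 9.81) = 2.43

2.43


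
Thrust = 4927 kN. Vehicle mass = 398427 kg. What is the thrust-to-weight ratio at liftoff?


TWR = 4927000 / (398427 * 9.81) = 1.26

1.26


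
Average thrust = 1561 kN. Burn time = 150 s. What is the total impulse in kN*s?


It = 1561 * 150 = 234150 kN*s

234150 kN*s


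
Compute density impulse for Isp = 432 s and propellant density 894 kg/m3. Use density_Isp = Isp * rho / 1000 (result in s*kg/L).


rho*Isp = 432 * 894 / 1000 = 386 s*kg/L

386 s*kg/L


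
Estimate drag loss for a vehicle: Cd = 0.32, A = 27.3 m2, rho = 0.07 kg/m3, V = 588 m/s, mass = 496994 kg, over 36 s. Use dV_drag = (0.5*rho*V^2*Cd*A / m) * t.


D = 0.5 * 0.07 * 588^2 * 0.32 * 27.3 = 105714.69 N
a = 105714.69 / 496994 = 0.2127 m/s2
dV = 0.2127 * 36 = 7.7 m/s

7.7 m/s


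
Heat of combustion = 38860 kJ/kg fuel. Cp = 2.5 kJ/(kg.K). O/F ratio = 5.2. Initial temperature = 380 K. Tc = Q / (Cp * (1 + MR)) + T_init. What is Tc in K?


Tc = 38860 / (2.5 * (1 + 5.2)) + 380 = 2887 K

2887 K


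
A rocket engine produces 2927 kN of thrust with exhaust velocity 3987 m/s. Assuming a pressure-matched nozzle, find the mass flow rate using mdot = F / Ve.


mdot = F / Ve = 2927000 / 3987 = 734.1 kg/s

734.1 kg/s


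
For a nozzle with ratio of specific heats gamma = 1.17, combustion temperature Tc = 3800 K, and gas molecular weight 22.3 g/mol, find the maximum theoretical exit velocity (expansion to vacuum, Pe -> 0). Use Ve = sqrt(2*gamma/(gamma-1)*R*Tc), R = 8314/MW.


R = 8314 / 22.3 = 372.83 J/(kg.K)
Ve = sqrt(2 * 1.17 / (1.17 - 1) * 372.83 * 3800) = 4416 m/s

4416 m/s


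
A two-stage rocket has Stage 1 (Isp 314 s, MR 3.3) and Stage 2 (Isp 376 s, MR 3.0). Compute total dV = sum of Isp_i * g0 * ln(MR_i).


dV1 = 314 * 9.81 * ln(3.3) = 3677.7 m/s
dV2 = 376 * 9.81 * ln(3.0) = 4052.3 m/s
Total dV = 3677.7 + 4052.3 = 7730.0 m/s ~ 7730 m/s

7730 m/s


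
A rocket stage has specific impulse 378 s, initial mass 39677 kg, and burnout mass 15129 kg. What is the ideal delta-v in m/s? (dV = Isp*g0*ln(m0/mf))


Ve = 378 * 9.81 = 3708.18 m/s
dV = 3708.18 * ln(39677/15129) = 3575 m/s

3575 m/s


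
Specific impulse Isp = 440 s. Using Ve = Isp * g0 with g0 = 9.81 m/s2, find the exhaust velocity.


Ve = Isp * g0 = 440 * 9.81 = 4316.4 m/s

4316.4 m/s


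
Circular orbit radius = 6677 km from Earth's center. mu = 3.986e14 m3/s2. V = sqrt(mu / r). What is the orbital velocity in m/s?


V = sqrt(3.986e14 / 6677000) = 7726 m/s

7726 m/s


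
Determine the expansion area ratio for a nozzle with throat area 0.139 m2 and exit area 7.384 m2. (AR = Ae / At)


AR = 7.384 / 0.139 = 53.1

53.1


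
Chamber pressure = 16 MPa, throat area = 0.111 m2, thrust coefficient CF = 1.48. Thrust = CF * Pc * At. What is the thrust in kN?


F = 1.48 * 16e6 * 0.111 = 2.6285e+06 N = 2628.5 kN

2628.5 kN


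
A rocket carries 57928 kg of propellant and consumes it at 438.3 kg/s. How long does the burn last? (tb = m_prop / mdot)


tb = 57928 / 438.3 = 132.2 s

132.2 s


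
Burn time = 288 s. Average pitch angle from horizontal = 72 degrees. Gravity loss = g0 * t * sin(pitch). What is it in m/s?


GL = 9.81 * 288 * sin(72 deg) = 2687 m/s

2687 m/s


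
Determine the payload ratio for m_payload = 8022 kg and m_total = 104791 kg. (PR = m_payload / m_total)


PR = 8022 / 104791 = 0.0766

0.0766


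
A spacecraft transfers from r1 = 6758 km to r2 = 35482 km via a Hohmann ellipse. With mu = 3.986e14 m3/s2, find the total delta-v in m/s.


V1 = sqrt(mu/r1) = 7679.97 m/s
dV1 = V1*(sqrt(2*r2/(r1+r2)) - 1) = 2274.47 m/s
V2 = sqrt(mu/r2) = 3351.7 m/s
dV2 = V2*(1 - sqrt(2*r1/(r1+r2))) = 1455.75 m/s
Total dV = 3730 m/s

3730 m/s


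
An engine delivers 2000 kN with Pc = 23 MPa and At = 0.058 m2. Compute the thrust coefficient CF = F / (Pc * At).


CF = 2000000 / (23e6 * 0.058) = 1.5

1.5


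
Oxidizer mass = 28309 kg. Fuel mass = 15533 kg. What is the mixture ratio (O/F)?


MR = 28309 / 15533 = 1.82

1.82


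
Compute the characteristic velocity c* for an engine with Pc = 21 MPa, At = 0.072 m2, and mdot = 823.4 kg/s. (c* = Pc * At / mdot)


c* = 21e6 * 0.072 / 823.4 = 1836 m/s

1836 m/s


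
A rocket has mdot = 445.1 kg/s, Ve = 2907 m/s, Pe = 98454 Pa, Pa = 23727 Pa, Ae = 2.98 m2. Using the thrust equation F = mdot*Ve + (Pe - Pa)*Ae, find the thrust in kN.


F = 445.1 * 2907 + (98454 - 23727) * 2.98 = 1.5166e+06 N = 1516.6 kN

1516.6 kN


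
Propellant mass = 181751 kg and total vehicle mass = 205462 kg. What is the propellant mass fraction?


PMF = 181751 / 205462 = 0.885

0.885


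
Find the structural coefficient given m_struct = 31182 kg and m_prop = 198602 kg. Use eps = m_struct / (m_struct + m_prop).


eps = 31182 / (31182 + 198602) = 0.1357

0.1357


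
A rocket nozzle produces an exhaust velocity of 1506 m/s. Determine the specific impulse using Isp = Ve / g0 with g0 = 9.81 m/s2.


Isp = Ve / g0 = 1506 / 9.81 = 153.5 s

153.5 s


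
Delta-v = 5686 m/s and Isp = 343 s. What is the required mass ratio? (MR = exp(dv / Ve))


Ve = 343 * 9.81 = 3364.83 m/s
MR = exp(5686 / 3364.83) = 5.419

5.419


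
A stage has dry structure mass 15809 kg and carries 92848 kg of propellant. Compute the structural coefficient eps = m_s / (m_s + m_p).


eps = 15809 / (15809 + 92848) = 0.1455

0.1455


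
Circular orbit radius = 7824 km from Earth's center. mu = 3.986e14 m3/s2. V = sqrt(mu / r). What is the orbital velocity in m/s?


V = sqrt(3.986e14 / 7824000) = 7138 m/s

7138 m/s


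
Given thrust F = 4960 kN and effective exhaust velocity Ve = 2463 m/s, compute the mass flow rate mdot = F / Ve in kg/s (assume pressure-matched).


mdot = F / Ve = 4960000 / 2463 = 2013.8 kg/s

2013.8 kg/s


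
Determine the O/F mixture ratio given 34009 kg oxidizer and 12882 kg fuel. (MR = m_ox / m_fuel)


MR = 34009 / 12882 = 2.64

2.64


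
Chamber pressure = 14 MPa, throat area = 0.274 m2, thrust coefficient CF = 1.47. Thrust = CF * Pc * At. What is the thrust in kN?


F = 1.47 * 14e6 * 0.274 = 5.6389e+06 N = 5638.9 kN

5638.9 kN


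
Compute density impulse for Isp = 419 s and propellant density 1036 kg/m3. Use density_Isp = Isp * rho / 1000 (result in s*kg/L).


rho*Isp = 419 * 1036 / 1000 = 434 s*kg/L

434 s*kg/L


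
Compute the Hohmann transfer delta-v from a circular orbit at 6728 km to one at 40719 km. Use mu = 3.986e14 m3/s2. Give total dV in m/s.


V1 = sqrt(mu/r1) = 7697.07 m/s
dV1 = V1*(sqrt(2*r2/(r1+r2)) - 1) = 2386.97 m/s
V2 = sqrt(mu/r2) = 3128.74 m/s
dV2 = V2*(1 - sqrt(2*r1/(r1+r2))) = 1462.56 m/s
Total dV = 3850 m/s

3850 m/s


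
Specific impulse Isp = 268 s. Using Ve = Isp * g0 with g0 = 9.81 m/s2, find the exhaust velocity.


Ve = Isp * g0 = 268 * 9.81 = 2629.1 m/s

2629.1 m/s


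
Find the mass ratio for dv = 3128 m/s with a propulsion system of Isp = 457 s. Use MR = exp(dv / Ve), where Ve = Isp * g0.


Ve = 457 * 9.81 = 4483.17 m/s
MR = exp(3128 / 4483.17) = 2.009

2.009


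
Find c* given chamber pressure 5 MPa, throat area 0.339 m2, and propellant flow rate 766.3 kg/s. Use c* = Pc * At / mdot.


c* = 5e6 * 0.339 / 766.3 = 2212 m/s

2212 m/s


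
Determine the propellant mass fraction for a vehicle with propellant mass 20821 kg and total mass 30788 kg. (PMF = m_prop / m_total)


PMF = 20821 / 30788 = 0.676

0.676


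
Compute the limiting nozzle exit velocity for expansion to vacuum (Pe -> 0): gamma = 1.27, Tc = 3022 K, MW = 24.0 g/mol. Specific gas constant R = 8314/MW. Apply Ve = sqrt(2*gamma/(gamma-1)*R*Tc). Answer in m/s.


R = 8314 / 24.0 = 346.42 J/(kg.K)
Ve = sqrt(2 * 1.27 / (1.27 - 1) * 346.42 * 3022) = 3138 m/s

3138 m/s


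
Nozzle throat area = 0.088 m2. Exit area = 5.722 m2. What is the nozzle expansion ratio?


AR = 5.722 / 0.088 = 65.0

65.0


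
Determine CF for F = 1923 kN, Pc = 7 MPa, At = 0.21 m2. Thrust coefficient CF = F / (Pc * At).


CF = 1923000 / (7e6 * 0.21) = 1.31

1.31


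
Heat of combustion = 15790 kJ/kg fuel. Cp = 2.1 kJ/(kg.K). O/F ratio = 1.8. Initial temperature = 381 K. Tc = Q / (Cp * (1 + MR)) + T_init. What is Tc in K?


Tc = 15790 / (2.1 * (1 + 1.8)) + 381 = 3066 K

3066 K


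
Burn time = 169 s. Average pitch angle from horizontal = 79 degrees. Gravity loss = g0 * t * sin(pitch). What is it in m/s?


GL = 9.81 * 169 * sin(79 deg) = 1627 m/s

1627 m/s


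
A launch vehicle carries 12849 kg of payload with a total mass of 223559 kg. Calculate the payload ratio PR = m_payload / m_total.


PR = 12849 / 223559 = 0.0575

0.0575


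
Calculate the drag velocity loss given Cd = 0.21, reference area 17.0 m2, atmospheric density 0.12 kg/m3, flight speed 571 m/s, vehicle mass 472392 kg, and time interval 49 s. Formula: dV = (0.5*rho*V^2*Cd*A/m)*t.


D = 0.5 * 0.12 * 571^2 * 0.21 * 17.0 = 69837.98 N
a = 69837.98 / 472392 = 0.1478 m/s2
dV = 0.1478 * 49 = 7.2 m/s

7.2 m/s


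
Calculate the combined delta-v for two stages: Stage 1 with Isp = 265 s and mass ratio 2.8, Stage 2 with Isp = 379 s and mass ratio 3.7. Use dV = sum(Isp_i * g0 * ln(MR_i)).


dV1 = 265 * 9.81 * ln(2.8) = 2676.7 m/s
dV2 = 379 * 9.81 * ln(3.7) = 4864.4 m/s
Total dV = 2676.7 + 4864.4 = 7541.1 m/s ~ 7541 m/s

7541 m/s


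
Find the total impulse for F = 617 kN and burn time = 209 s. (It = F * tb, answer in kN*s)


It = 617 * 209 = 128953 kN*s

128953 kN*s


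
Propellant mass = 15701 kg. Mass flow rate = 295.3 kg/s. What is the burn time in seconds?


tb = 15701 / 295.3 = 53.2 s

53.2 s


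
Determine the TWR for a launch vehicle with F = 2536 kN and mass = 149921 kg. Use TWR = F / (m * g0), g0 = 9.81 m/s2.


TWR = 2536000 / (149921 * 9.81) = 1.72

1.72


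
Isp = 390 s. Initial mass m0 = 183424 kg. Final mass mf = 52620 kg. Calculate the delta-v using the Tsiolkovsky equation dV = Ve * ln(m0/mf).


Ve = 390 * 9.81 = 3825.9 m/s
dV = 3825.9 * ln(183424/52620) = 4777 m/s

4777 m/s


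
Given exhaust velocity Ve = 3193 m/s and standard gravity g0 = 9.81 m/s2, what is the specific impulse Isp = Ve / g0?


Isp = Ve / g0 = 3193 / 9.81 = 325.5 s

325.5 s


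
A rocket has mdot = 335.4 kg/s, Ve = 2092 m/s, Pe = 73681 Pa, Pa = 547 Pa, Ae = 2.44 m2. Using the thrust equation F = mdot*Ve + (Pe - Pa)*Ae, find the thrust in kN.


F = 335.4 * 2092 + (73681 - 547) * 2.44 = 880104.0 N = 880.1 kN

880.1 kN


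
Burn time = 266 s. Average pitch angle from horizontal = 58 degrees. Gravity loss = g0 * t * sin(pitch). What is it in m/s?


GL = 9.81 * 266 * sin(58 deg) = 2213 m/s

2213 m/s


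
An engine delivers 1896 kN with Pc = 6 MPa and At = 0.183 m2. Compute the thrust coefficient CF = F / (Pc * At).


CF = 1896000 / (6e6 * 0.183) = 1.73

1.73


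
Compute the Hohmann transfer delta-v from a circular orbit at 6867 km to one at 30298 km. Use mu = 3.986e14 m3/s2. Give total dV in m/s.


V1 = sqrt(mu/r1) = 7618.77 m/s
dV1 = V1*(sqrt(2*r2/(r1+r2)) - 1) = 2109.59 m/s
V2 = sqrt(mu/r2) = 3627.12 m/s
dV2 = V2*(1 - sqrt(2*r1/(r1+r2))) = 1422.2 m/s
Total dV = 3532 m/s

3532 m/s


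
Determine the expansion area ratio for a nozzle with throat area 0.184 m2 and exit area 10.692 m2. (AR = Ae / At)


AR = 10.692 / 0.184 = 58.1

58.1


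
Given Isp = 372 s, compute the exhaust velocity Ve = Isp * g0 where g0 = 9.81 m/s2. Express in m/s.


Ve = Isp * g0 = 372 * 9.81 = 3649.3 m/s

3649.3 m/s


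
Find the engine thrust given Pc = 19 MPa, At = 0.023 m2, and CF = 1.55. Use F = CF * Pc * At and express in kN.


F = 1.55 * 19e6 * 0.023 = 677350.0 N = 677.4 kN

677.4 kN


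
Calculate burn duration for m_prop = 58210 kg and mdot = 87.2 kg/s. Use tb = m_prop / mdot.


tb = 58210 / 87.2 = 667.5 s

667.5 s


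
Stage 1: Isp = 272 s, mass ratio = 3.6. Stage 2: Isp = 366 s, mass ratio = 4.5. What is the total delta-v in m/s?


dV1 = 272 * 9.81 * ln(3.6) = 3417.9 m/s
dV2 = 366 * 9.81 * ln(4.5) = 5400.3 m/s
Total dV = 3417.9 + 5400.3 = 8818.2 m/s ~ 8818 m/s

8818 m/s


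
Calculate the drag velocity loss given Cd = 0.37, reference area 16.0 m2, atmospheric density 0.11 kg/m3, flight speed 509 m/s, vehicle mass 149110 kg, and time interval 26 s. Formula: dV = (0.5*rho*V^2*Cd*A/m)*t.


D = 0.5 * 0.11 * 509^2 * 0.37 * 16.0 = 84356.77 N
a = 84356.77 / 149110 = 0.5657 m/s2
dV = 0.5657 * 26 = 14.7 m/s

14.7 m/s


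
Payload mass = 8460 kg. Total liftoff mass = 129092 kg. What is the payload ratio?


PR = 8460 / 129092 = 0.0655

0.0655


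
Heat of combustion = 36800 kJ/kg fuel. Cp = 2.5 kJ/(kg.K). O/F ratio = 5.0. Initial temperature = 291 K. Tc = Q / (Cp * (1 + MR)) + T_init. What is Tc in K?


Tc = 36800 / (2.5 * (1 + 5.0)) + 291 = 2744 K

2744 K


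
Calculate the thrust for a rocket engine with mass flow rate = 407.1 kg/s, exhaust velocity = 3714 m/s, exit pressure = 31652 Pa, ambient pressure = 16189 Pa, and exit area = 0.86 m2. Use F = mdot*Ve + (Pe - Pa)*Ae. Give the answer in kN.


F = 407.1 * 3714 + (31652 - 16189) * 0.86 = 1.5253e+06 N = 1525.3 kN

1525.3 kN


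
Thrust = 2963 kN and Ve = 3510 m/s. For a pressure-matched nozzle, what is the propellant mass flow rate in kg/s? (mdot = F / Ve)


mdot = F / Ve = 2963000 / 3510 = 844.2 kg/s

844.2 kg/s


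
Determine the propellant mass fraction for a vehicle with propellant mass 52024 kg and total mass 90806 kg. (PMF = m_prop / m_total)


PMF = 52024 / 90806 = 0.573

0.573


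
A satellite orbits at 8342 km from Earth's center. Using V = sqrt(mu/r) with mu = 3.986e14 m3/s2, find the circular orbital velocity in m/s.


V = sqrt(3.986e14 / 8342000) = 6912 m/s

6912 m/s


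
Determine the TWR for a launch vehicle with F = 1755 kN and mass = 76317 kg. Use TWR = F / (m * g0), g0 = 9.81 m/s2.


TWR = 1755000 / (76317 * 9.81) = 2.34

2.34


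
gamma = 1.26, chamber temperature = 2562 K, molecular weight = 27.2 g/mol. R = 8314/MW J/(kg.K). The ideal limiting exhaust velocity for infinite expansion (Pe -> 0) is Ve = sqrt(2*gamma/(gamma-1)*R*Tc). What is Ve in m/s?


R = 8314 / 27.2 = 305.66 J/(kg.K)
Ve = sqrt(2 * 1.26 / (1.26 - 1) * 305.66 * 2562) = 2755 m/s

2755 m/s


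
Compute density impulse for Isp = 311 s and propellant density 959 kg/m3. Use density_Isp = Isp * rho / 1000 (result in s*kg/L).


rho*Isp = 311 * 959 / 1000 = 298 s*kg/L

298 s*kg/L


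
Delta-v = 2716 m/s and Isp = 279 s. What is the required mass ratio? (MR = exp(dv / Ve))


Ve = 279 * 9.81 = 2736.99 m/s
MR = exp(2716 / 2736.99) = 2.698

2.698


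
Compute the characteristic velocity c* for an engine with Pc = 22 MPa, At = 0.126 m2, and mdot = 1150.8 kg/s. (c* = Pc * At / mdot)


c* = 22e6 * 0.126 / 1150.8 = 2409 m/s

2409 m/s


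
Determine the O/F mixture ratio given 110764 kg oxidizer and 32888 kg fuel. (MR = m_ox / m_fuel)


MR = 110764 / 32888 = 3.37

3.37


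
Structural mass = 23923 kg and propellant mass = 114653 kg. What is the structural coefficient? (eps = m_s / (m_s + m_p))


eps = 23923 / (23923 + 114653) = 0.1726

0.1726


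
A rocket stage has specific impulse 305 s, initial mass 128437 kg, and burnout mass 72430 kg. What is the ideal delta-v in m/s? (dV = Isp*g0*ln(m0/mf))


Ve = 305 * 9.81 = 2992.05 m/s
dV = 2992.05 * ln(128437/72430) = 1714 m/s

1714 m/s


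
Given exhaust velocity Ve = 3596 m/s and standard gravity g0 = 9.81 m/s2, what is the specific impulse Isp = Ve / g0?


Isp = Ve / g0 = 3596 / 9.81 = 366.6 s

366.6 s


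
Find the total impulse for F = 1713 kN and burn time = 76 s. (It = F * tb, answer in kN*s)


It = 1713 * 76 = 130188 kN*s

130188 kN*s


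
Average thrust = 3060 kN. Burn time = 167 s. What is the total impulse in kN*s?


It = 3060 * 167 = 511020 kN*s

511020 kN*s


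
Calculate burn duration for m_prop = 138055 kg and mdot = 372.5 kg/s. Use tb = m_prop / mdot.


tb = 138055 / 372.5 = 370.6 s

370.6 s


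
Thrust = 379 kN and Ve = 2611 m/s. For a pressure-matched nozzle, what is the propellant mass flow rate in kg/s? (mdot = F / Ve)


mdot = F / Ve = 379000 / 2611 = 145.2 kg/s

145.2 kg/s


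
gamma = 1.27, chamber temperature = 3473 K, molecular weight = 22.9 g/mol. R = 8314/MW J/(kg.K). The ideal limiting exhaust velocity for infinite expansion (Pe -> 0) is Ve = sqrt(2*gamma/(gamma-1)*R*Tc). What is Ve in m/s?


R = 8314 / 22.9 = 363.06 J/(kg.K)
Ve = sqrt(2 * 1.27 / (1.27 - 1) * 363.06 * 3473) = 3444 m/s

3444 m/s


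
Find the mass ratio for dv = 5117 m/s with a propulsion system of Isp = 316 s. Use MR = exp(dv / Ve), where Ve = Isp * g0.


Ve = 316 * 9.81 = 3099.96 m/s
MR = exp(5117 / 3099.96) = 5.21

5.21


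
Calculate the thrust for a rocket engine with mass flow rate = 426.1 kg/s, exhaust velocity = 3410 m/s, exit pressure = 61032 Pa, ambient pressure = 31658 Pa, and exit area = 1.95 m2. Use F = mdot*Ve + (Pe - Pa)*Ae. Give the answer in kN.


F = 426.1 * 3410 + (61032 - 31658) * 1.95 = 1.5103e+06 N = 1510.3 kN

1510.3 kN


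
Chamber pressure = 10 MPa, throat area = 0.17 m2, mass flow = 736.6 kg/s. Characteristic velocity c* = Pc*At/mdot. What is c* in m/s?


c* = 10e6 * 0.17 / 736.6 = 2308 m/s

2308 m/s


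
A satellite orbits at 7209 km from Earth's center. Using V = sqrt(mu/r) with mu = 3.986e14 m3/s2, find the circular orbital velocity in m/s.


V = sqrt(3.986e14 / 7209000) = 7436 m/s

7436 m/s


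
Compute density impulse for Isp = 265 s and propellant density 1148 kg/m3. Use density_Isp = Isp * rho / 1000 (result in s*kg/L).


rho*Isp = 265 * 1148 / 1000 = 304 s*kg/L

304 s*kg/L


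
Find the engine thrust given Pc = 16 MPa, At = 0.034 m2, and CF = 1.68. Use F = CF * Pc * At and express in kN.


F = 1.68 * 16e6 * 0.034 = 913920.0 N = 913.9 kN

913.9 kN


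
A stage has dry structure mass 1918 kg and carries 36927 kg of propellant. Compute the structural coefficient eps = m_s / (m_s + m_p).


eps = 1918 / (1918 + 36927) = 0.0494

0.0494


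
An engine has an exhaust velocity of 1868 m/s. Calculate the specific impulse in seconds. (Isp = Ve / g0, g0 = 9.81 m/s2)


Isp = Ve / g0 = 1868 / 9.81 = 190.4 s

190.4 s


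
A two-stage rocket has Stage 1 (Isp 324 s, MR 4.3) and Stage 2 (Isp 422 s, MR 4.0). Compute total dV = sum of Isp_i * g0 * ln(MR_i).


dV1 = 324 * 9.81 * ln(4.3) = 4636.1 m/s
dV2 = 422 * 9.81 * ln(4.0) = 5739.0 m/s
Total dV = 4636.1 + 5739.0 = 10375.1 m/s ~ 10375 m/s

10375 m/s


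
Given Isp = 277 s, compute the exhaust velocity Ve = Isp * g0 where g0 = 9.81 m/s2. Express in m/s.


Ve = Isp * g0 = 277 * 9.81 = 2717.4 m/s

2717.4 m/s


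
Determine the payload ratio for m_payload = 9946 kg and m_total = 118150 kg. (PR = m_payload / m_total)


PR = 9946 / 118150 = 0.0842

0.0842


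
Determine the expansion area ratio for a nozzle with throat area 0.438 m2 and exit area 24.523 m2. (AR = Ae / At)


AR = 24.523 / 0.438 = 56.0

56.0


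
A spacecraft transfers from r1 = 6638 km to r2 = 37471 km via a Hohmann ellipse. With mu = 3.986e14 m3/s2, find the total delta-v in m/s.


V1 = sqrt(mu/r1) = 7749.08 m/s
dV1 = V1*(sqrt(2*r2/(r1+r2)) - 1) = 2351.57 m/s
V2 = sqrt(mu/r2) = 3261.53 m/s
dV2 = V2*(1 - sqrt(2*r1/(r1+r2))) = 1472.19 m/s
Total dV = 3824 m/s

3824 m/s


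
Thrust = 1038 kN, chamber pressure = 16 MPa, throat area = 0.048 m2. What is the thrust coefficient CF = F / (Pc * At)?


CF = 1038000 / (16e6 * 0.048) = 1.35

1.35


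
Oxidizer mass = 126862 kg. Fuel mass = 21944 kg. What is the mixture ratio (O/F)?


MR = 126862 / 21944 = 5.78

5.78


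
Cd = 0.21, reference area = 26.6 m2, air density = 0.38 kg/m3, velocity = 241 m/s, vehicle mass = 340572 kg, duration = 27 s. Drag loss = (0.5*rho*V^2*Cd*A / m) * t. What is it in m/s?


D = 0.5 * 0.38 * 241^2 * 0.21 * 26.6 = 61643.69 N
a = 61643.69 / 340572 = 0.181 m/s2
dV = 0.181 * 27 = 4.9 m/s

4.9 m/s


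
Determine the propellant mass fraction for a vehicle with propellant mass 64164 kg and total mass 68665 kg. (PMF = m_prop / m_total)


PMF = 64164 / 68665 = 0.934

0.934


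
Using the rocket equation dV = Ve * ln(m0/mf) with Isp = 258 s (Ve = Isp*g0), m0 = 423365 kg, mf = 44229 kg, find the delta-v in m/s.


Ve = 258 * 9.81 = 2530.98 m/s
dV = 2530.98 * ln(423365/44229) = 5717 m/s

5717 m/s


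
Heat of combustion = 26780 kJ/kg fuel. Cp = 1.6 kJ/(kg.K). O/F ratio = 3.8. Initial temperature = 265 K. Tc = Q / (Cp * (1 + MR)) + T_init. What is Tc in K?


Tc = 26780 / (1.6 * (1 + 3.8)) + 265 = 3752 K

3752 K


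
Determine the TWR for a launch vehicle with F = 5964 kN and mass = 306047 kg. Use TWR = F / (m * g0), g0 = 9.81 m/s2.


TWR = 5964000 / (306047 * 9.81) = 1.99

1.99


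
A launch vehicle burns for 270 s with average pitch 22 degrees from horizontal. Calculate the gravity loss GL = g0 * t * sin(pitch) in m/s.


GL = 9.81 * 270 * sin(22 deg) = 992 m/s

992 m/s


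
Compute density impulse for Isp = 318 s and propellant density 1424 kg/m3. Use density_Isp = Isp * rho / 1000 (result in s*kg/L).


rho*Isp = 318 * 1424 / 1000 = 453 s*kg/L

453 s*kg/L


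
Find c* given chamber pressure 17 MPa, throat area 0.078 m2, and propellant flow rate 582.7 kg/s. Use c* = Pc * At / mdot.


c* = 17e6 * 0.078 / 582.7 = 2276 m/s

2276 m/s


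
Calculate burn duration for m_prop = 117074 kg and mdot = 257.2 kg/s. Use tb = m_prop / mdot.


tb = 117074 / 257.2 = 455.2 s

455.2 s


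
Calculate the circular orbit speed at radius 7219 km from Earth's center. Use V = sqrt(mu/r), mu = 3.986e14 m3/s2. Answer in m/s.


V = sqrt(3.986e14 / 7219000) = 7431 m/s

7431 m/s


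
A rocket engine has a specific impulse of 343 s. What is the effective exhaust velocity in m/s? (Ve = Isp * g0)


Ve = Isp * g0 = 343 * 9.81 = 3364.8 m/s

3364.8 m/s


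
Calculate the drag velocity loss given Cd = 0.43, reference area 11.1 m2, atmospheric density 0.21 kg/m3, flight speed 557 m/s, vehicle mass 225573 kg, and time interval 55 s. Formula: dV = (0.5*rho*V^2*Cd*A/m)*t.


D = 0.5 * 0.21 * 557^2 * 0.43 * 11.1 = 155485.94 N
a = 155485.94 / 225573 = 0.6893 m/s2
dV = 0.6893 * 55 = 37.9 m/s

37.9 m/s


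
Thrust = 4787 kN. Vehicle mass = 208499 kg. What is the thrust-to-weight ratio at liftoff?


TWR = 4787000 / (208499 * 9.81) = 2.34

2.34


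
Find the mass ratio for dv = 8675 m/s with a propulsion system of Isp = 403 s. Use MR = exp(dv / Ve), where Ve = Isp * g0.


Ve = 403 * 9.81 = 3953.43 m/s
MR = exp(8675 / 3953.43) = 8.974

8.974


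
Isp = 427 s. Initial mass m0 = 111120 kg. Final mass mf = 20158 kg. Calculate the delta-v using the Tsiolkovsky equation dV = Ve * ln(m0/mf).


Ve = 427 * 9.81 = 4188.87 m/s
dV = 4188.87 * ln(111120/20158) = 7150 m/s

7150 m/s


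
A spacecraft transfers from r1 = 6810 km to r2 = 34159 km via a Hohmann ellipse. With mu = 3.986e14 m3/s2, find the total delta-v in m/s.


V1 = sqrt(mu/r1) = 7650.59 m/s
dV1 = V1*(sqrt(2*r2/(r1+r2)) - 1) = 2228.91 m/s
V2 = sqrt(mu/r2) = 3415.99 m/s
dV2 = V2*(1 - sqrt(2*r1/(r1+r2))) = 1446.39 m/s
Total dV = 3675 m/s

3675 m/s


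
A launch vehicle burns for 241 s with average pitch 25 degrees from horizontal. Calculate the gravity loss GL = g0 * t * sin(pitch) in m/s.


GL = 9.81 * 241 * sin(25 deg) = 999 m/s

999 m/s


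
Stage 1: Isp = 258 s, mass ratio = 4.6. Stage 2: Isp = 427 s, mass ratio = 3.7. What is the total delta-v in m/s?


dV1 = 258 * 9.81 * ln(4.6) = 3862.4 m/s
dV2 = 427 * 9.81 * ln(3.7) = 5480.4 m/s
Total dV = 3862.4 + 5480.4 = 9342.8 m/s ~ 9343 m/s

9343 m/s


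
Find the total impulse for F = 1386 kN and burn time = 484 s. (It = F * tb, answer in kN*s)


It = 1386 * 484 = 670824 kN*s

670824 kN*s


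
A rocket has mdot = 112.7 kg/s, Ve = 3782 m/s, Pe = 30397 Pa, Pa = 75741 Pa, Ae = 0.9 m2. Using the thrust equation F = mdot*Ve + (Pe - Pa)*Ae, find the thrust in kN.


F = 112.7 * 3782 + (30397 - 75741) * 0.9 = 385422.0 N = 385.4 kN

385.4 kN


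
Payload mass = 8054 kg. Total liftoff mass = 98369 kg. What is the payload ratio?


PR = 8054 / 98369 = 0.0819

0.0819


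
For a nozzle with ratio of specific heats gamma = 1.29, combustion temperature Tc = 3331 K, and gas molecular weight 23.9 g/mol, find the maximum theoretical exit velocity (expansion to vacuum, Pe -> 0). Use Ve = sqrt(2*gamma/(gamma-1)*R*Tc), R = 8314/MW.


R = 8314 / 23.9 = 347.87 J/(kg.K)
Ve = sqrt(2 * 1.29 / (1.29 - 1) * 347.87 * 3331) = 3211 m/s

3211 m/s


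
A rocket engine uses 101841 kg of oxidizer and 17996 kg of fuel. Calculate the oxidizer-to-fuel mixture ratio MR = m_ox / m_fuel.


MR = 101841 / 17996 = 5.66

5.66


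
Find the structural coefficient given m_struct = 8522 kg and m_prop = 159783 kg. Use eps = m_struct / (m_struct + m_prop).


eps = 8522 / (8522 + 159783) = 0.0506

0.0506


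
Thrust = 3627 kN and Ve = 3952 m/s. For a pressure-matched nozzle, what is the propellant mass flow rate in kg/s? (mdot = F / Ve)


mdot = F / Ve = 3627000 / 3952 = 917.8 kg/s

917.8 kg/s


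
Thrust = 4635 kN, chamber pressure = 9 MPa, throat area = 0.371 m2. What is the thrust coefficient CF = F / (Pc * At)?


CF = 4635000 / (9e6 * 0.371) = 1.39

1.39


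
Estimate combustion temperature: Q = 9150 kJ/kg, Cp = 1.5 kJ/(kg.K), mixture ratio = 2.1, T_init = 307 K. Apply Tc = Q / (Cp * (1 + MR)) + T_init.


Tc = 9150 / (1.5 * (1 + 2.1)) + 307 = 2275 K

2275 K


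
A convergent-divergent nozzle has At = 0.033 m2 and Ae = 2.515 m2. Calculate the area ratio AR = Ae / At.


AR = 2.515 / 0.033 = 76.2

76.2


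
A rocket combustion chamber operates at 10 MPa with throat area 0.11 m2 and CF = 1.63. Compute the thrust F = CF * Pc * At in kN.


F = 1.63 * 10e6 * 0.11 = 1.7930e+06 N = 1793.0 kN

1793.0 kN


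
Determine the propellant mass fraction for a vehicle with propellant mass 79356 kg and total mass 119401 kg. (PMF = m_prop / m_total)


PMF = 79356 / 119401 = 0.665

0.665


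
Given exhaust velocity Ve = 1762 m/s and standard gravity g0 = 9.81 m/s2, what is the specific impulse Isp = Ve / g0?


Isp = Ve / g0 = 1762 / 9.81 = 179.6 s

179.6 s


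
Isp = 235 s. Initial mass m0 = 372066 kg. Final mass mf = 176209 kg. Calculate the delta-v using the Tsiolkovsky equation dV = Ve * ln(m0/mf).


Ve = 235 * 9.81 = 2305.35 m/s
dV = 2305.35 * ln(372066/176209) = 1723 m/s

1723 m/s


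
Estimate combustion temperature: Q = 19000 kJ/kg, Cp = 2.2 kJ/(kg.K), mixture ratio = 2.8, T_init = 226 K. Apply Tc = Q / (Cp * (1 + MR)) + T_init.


Tc = 19000 / (2.2 * (1 + 2.8)) + 226 = 2499 K

2499 K


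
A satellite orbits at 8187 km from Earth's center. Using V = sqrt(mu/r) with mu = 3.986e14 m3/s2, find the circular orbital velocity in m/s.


V = sqrt(3.986e14 / 8187000) = 6978 m/s

6978 m/s


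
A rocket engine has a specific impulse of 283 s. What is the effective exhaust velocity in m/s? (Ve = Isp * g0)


Ve = Isp * g0 = 283 * 9.81 = 2776.2 m/s

2776.2 m/s


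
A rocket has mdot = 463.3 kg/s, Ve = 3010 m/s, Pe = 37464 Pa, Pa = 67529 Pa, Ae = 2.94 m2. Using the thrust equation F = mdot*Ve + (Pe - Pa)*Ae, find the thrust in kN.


F = 463.3 * 3010 + (37464 - 67529) * 2.94 = 1.3061e+06 N = 1306.1 kN

1306.1 kN


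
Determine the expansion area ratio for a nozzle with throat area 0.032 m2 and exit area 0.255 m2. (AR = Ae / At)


AR = 0.255 / 0.032 = 8.0

8.0


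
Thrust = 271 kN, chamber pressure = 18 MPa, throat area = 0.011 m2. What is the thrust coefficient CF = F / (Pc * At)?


CF = 271000 / (18e6 * 0.011) = 1.37

1.37


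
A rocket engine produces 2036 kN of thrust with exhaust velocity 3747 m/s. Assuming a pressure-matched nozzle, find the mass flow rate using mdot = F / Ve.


mdot = F / Ve = 2036000 / 3747 = 543.4 kg/s

543.4 kg/s


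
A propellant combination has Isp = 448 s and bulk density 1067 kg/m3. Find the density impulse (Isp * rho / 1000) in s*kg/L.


rho*Isp = 448 * 1067 / 1000 = 478 s*kg/L

478 s*kg/L


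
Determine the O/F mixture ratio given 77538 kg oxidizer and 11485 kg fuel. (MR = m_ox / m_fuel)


MR = 77538 / 11485 = 6.75

6.75


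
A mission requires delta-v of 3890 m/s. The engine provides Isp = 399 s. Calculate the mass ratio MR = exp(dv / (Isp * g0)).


Ve = 399 * 9.81 = 3914.19 m/s
MR = exp(3890 / 3914.19) = 2.702

2.702


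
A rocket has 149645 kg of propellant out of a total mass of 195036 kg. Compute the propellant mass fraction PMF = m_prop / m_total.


PMF = 149645 / 195036 = 0.767

0.767


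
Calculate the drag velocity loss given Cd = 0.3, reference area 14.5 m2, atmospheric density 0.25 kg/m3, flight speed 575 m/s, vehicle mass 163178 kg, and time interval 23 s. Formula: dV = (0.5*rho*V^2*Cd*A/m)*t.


D = 0.5 * 0.25 * 575^2 * 0.3 * 14.5 = 179777.34 N
a = 179777.34 / 163178 = 1.1017 m/s2
dV = 1.1017 * 23 = 25.3 m/s

25.3 m/s


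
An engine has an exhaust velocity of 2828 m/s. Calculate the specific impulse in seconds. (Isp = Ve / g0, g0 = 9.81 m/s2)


Isp = Ve / g0 = 2828 / 9.81 = 288.3 s

288.3 s


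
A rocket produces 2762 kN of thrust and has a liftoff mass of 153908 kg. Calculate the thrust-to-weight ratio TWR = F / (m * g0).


TWR = 2762000 / (153908 * 9.81) = 1.83

1.83
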